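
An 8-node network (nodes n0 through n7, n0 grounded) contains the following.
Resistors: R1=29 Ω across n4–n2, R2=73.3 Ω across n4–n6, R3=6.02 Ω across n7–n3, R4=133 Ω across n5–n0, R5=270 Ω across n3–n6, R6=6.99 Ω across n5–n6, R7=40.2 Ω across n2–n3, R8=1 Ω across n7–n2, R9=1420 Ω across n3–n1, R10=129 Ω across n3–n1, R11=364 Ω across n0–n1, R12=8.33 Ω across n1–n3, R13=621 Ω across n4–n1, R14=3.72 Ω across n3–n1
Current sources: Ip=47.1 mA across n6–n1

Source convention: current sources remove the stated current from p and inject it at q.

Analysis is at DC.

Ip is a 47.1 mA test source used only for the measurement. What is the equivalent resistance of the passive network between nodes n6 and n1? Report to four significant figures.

Element admittances at DC:
  Y(R1) = 0.03448 S between n4,n2
  Y(R2) = 0.01364 S between n4,n6
  Y(R3) = 0.1661 S between n7,n3
  Y(R4) = 0.007519 S between n5,n0
  Y(R5) = 0.003704 S between n3,n6
  Y(R6) = 0.1431 S between n5,n6
  Y(R7) = 0.02488 S between n2,n3
  Y(R8) = 1.000 S between n7,n2
  Y(R9) = 0.0007042 S between n3,n1
  Y(R10) = 0.007752 S between n3,n1
  Y(R11) = 0.002747 S between n0,n1
  Y(R12) = 0.1200 S between n1,n3
  Y(R13) = 0.001610 S between n4,n1
  Y(R14) = 0.2688 S between n3,n1
  Ip: injects 0.0471 A into n1 (from n6)
Assemble and solve the 7×7 MNA system:
  V(n1)=2.314  V(n2)=2.051  V(n3)=2.216  V(n4)=1.253  V(n5)=-0.8456  V(n6)=-0.8900  V(n7)=2.075

R_eq = 68.03 Ω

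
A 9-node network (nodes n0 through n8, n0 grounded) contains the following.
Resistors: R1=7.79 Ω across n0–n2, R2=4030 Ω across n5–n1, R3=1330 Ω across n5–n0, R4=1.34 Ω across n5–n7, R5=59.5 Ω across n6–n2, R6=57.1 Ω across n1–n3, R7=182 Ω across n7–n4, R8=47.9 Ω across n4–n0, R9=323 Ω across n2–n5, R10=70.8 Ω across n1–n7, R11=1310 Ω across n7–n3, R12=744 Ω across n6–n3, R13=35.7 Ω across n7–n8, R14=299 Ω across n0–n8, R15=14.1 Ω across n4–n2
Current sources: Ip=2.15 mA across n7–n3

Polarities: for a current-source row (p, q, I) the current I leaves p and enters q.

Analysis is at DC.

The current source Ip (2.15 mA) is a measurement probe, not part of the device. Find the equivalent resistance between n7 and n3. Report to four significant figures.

Apply KCL at each of the 8 non-ground nodes and solve the resulting linear system.
Node n1: branches {R2, R6, R10} → V_1 = 0.1005
Node n2: branches {R1, R5, R9, R15} → V_2 = 0.0006921
Node n3: branches {R6, R11, R12, Ip} → V_3 = 0.1995
Node n4: branches {R7, R8, R15} → V_4 = -0.0006378
Node n5: branches {R2, R3, R4, R9} → V_5 = -0.02008
Node n6: branches {R5, R12} → V_6 = 0.01542
Node n7: branches {R4, R7, R10, R11, R13, Ip} → V_7 = -0.02023
Node n8: branches {R13, R14} → V_8 = -0.01807

R_eq = 102.2 Ω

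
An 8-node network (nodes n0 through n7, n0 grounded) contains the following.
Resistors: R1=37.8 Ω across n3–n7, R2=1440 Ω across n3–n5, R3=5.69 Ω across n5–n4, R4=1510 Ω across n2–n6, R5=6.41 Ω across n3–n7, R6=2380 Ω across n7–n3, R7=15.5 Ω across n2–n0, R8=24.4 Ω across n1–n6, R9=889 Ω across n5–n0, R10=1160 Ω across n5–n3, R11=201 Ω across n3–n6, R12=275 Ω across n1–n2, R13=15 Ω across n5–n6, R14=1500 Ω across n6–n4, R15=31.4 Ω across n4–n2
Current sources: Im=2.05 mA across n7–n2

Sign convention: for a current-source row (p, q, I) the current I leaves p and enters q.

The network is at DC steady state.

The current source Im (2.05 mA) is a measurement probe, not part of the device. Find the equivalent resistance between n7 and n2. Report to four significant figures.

R_eq = 195.3 Ω

Apply KCL at each of the 7 non-ground nodes and solve the resulting linear system.
Node n1: branches {R8, R12} → V_1 = -0.07209
Node n2: branches {R4, R7, R12, R15, Im} → V_2 = 0.001055
Node n3: branches {R1, R2, R5, R6, R10, R11} → V_3 = -0.3881
Node n4: branches {R3, R14, R15} → V_4 = -0.05117
Node n5: branches {R2, R3, R9, R10, R13} → V_5 = -0.06053
Node n6: branches {R4, R8, R11, R13, R14} → V_6 = -0.07858
Node n7: branches {R1, R5, R6, Im} → V_7 = -0.3993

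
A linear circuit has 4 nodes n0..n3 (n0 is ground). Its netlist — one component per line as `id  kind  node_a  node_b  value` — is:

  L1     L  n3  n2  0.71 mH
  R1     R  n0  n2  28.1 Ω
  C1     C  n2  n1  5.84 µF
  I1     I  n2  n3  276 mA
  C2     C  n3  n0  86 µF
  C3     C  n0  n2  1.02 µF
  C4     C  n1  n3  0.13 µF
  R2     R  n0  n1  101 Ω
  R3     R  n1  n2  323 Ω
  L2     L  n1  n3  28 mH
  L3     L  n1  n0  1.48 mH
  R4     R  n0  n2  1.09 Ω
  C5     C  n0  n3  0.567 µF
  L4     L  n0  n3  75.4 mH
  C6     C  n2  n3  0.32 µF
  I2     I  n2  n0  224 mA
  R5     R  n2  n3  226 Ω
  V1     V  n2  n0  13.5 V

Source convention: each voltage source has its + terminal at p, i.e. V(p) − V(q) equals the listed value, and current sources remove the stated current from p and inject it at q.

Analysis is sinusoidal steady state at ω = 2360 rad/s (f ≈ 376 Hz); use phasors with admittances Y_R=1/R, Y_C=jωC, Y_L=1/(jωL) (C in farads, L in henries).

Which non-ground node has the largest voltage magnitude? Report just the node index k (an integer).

3

Apply KCL at each of the 3 non-ground nodes and solve the resulting linear system.
Node n1: branches {C1, C4, R2, R3, L2, L3} → V_1 = 0.3680+0.1603j
Node n2: branches {L1, R1, C1, I1, C3, R3, R4, C6, I2, R5, V1} → V_2 = 13.50+0.000j
Node n3: branches {L1, I1, C2, C4, L2, C5, L4, C6, R5} → V_3 = 19.54+0.6105j
Source currents: i(V1)=-13.02-3.811j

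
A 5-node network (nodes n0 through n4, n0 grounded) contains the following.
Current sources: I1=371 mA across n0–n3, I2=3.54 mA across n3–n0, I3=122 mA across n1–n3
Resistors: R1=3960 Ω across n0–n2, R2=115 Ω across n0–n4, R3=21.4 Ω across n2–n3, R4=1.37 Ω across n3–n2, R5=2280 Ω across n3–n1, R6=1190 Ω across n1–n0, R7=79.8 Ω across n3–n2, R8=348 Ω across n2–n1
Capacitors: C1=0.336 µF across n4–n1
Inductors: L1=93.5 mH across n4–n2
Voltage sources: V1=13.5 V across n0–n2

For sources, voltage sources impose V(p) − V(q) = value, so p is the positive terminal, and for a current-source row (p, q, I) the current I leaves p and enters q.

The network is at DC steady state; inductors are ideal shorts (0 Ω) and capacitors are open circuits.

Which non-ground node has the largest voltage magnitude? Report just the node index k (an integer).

1

Element admittances at DC:
  I1: injects 0.371 A into n3 (from n0)
  Y(R1) = 0.0002525 S between n0,n2
  Y(C1) = 0.000 S between n4,n1
  Y(R2) = 0.008696 S between n0,n4
  Y(R3) = 0.04673 S between n2,n3
  I2: injects 0.00354 A into n0 (from n3)
  L1: short n4↔n2 (DC inductor)
  Y(R4) = 0.7299 S between n3,n2
  I3: injects 0.122 A into n3 (from n1)
  Y(R5) = 0.0004386 S between n3,n1
  Y(R6) = 0.0008403 S between n1,n0
  Y(R7) = 0.01253 S between n3,n2
  Y(R8) = 0.002874 S between n2,n1
  V1: constraint V(n0)−V(n2) = 13.5
Assemble and solve the 6×6 MNA system:
  V(n1)=-40.08  V(n2)=-13.50  V(n3)=-12.89  V(n4)=-13.50
  i(L1)=0.1174  i(V1)=-0.5219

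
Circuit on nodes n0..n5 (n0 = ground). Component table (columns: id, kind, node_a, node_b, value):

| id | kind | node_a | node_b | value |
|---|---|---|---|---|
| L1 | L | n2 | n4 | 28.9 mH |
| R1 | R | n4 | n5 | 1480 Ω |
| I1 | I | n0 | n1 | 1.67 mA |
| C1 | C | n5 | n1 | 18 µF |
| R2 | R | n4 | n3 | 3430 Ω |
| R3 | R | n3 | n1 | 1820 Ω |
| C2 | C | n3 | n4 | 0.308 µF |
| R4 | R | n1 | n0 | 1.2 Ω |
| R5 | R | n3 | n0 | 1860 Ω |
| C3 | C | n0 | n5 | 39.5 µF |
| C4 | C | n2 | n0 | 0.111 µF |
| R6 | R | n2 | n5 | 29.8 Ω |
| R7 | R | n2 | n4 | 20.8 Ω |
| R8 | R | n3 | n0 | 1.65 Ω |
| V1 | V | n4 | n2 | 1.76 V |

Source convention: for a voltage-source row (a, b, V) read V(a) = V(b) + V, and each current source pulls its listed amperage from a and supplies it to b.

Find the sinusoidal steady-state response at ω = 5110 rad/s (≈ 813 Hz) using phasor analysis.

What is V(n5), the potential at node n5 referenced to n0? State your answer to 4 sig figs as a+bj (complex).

Apply KCL at each of the 5 non-ground nodes and solve the resulting linear system.
Node n1: branches {I1, C1, R3, R4} → V_1 = 0.001672-0.001104j
Node n2: branches {L1, C4, R6, R7, V1} → V_2 = -0.06241-0.07439j
Node n3: branches {R2, R3, C2, R5, R8} → V_3 = 0.001020+0.004359j
Node n4: branches {L1, R1, R2, C2, R7, V1} → V_4 = 1.698-0.07439j
Node n5: branches {R1, C1, C3, R6} → V_5 = -0.008366+0.001903j
Source currents: i(V1)=-0.08639+0.009322j

-0.008366+0.001903j V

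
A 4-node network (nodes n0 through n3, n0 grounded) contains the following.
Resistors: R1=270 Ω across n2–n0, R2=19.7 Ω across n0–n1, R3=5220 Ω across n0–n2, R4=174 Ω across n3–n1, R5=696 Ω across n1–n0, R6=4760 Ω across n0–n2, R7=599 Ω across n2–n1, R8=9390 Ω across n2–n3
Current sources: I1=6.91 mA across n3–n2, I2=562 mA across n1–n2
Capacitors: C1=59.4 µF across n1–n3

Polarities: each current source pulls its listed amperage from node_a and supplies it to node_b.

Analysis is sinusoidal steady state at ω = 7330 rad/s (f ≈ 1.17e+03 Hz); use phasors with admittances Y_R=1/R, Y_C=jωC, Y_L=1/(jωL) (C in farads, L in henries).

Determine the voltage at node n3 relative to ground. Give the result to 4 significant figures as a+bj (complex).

-7.431-0.009044j V

Apply KCL at each of the 3 non-ground nodes and solve the resulting linear system.
Node n1: branches {R2, R4, R5, R7, C1, I2} → V_1 = -7.431+1.260e-05j
Node n2: branches {R1, R3, I1, R6, R7, R8, I2} → V_2 = 94.49-0.0001602j
Node n3: branches {R4, I1, R8, C1} → V_3 = -7.431-0.009044j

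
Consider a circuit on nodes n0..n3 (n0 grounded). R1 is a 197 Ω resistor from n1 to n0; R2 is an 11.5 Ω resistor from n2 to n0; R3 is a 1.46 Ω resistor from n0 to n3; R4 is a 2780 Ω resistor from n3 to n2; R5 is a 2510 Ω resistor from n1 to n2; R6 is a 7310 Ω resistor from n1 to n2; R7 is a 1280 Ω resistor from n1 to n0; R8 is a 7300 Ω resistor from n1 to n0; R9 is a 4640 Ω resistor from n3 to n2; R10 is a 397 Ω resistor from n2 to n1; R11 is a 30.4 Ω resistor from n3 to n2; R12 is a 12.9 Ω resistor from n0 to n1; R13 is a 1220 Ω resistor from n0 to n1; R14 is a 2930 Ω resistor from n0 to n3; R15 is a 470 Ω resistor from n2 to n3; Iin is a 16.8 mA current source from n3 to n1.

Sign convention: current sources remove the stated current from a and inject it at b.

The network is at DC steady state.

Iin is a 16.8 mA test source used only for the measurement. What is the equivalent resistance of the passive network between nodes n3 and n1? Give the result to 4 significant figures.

R_eq = 12.83 Ω

Element admittances at DC:
  Y(R1) = 0.005076 S between n1,n0
  Y(R2) = 0.08696 S between n2,n0
  Y(R3) = 0.6849 S between n0,n3
  Y(R4) = 0.0003597 S between n3,n2
  Y(R5) = 0.0003984 S between n1,n2
  Y(R6) = 0.0001368 S between n1,n2
  Y(R7) = 0.0007813 S between n1,n0
  Y(R8) = 0.0001370 S between n1,n0
  Y(R9) = 0.0002155 S between n3,n2
  Y(R10) = 0.002519 S between n2,n1
  Y(R11) = 0.03289 S between n3,n2
  Y(R12) = 0.07752 S between n0,n1
  Y(R13) = 0.0008197 S between n0,n1
  Y(R14) = 0.0003413 S between n0,n3
  Y(R15) = 0.002128 S between n2,n3
  Iin: injects 0.0168 A into n1 (from n3)
Assemble and solve the 3×3 MNA system:
  V(n1)=0.1922  V(n2)=-0.001959  V(n3)=-0.02340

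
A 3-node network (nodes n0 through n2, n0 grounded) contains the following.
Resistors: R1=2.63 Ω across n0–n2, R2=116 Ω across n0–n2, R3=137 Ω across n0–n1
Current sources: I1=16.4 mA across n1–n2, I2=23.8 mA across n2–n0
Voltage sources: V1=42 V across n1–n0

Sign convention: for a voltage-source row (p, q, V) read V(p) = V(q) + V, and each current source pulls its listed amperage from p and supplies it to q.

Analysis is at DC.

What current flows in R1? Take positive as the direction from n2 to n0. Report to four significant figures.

Apply KCL at each of the 2 non-ground nodes and solve the resulting linear system.
Node n1: branches {I1, R3, V1} → V_1 = 42.00
Node n2: branches {R1, R2, I1, I2} → V_2 = -0.01903
Source currents: i(V1)=-0.3230

-0.007236 A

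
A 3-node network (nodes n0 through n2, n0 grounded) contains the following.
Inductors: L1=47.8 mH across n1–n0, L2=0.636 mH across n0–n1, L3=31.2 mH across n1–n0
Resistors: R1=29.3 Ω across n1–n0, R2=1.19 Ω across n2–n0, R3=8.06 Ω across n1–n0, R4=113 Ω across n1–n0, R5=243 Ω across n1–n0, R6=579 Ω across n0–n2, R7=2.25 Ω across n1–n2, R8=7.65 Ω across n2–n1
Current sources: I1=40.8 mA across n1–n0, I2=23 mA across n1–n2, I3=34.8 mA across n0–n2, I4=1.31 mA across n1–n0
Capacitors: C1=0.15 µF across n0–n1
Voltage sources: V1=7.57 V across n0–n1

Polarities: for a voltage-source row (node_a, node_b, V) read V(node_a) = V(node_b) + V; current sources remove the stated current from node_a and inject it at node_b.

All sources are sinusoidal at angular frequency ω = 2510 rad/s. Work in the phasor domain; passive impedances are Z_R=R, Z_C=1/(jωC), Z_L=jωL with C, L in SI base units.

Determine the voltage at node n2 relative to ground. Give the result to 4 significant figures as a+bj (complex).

Apply KCL at each of the 2 non-ground nodes and solve the resulting linear system.
Node n1: branches {L1, R1, I1, I2, L2, R3, R4, C1, R5, I4, L3, R7, R8, V1} → V_1 = -7.570+0.000j
Node n2: branches {I2, R2, I3, R6, R7, R8} → V_2 = -3.031+0.000j
Source currents: i(V1)=-3.841+4.899j

-3.031+0.000j V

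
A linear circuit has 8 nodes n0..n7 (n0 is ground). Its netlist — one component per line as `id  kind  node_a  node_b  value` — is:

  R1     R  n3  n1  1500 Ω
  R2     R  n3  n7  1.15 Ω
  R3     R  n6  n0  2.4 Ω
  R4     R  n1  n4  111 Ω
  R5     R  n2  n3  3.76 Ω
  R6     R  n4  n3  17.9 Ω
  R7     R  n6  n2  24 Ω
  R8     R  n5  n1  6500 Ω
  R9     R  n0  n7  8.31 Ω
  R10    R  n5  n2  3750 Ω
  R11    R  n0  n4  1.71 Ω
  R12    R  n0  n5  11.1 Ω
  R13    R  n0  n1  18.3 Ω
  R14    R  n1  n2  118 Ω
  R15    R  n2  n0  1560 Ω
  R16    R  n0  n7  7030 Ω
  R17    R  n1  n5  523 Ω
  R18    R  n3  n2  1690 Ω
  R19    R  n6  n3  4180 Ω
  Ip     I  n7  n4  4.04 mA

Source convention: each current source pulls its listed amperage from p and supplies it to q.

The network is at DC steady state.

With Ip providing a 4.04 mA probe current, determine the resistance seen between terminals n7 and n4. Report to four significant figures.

Apply KCL at each of the 7 non-ground nodes and solve the resulting linear system.
Node n1: branches {R1, R4, R8, R13, R14, R17} → V_1 = -0.001131
Node n2: branches {R5, R7, R10, R14, R15, R18} → V_2 = -0.01381
Node n3: branches {R1, R2, R5, R6, R18, R19} → V_3 = -0.01622
Node n4: branches {R4, R6, R11, Ip} → V_4 = 0.004808
Node n5: branches {R8, R10, R12, R17} → V_5 = -6.514e-05
Node n6: branches {R3, R7, R19} → V_6 = -0.001264
Node n7: branches {R2, R9, R16, Ip} → V_7 = -0.01833

R_eq = 5.727 Ω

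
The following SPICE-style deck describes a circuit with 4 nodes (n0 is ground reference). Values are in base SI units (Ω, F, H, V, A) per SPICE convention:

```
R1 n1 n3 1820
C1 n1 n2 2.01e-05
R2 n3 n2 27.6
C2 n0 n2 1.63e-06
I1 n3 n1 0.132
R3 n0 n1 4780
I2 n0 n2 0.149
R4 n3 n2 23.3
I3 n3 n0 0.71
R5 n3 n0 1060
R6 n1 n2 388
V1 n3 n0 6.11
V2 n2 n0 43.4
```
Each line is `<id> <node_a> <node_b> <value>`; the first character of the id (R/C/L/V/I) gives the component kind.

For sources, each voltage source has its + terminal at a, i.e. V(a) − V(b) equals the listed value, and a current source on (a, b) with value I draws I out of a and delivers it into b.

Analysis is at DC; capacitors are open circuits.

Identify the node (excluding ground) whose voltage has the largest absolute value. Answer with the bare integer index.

1

Element admittances at DC:
  Y(R1) = 0.0005495 S between n1,n3
  Y(C1) = 0.000 S between n1,n2
  Y(R2) = 0.03623 S between n3,n2
  Y(C2) = 0.000 S between n0,n2
  I1: injects 0.132 A into n1 (from n3)
  Y(R3) = 0.0002092 S between n0,n1
  I2: injects 0.149 A into n2 (from n0)
  Y(R4) = 0.04292 S between n3,n2
  I3: injects 0.71 A into n0 (from n3)
  Y(R5) = 0.0009434 S between n3,n0
  Y(R6) = 0.002577 S between n1,n2
  V1: constraint V(n3)−V(n0) = 6.11
  V2: constraint V(n2)−V(n0) = 43.4
Assemble and solve the 5×5 MNA system:
  V(n1)=74.11  V(n2)=43.40  V(n3)=6.110
  i(V1)=2.141  i(V2)=-2.723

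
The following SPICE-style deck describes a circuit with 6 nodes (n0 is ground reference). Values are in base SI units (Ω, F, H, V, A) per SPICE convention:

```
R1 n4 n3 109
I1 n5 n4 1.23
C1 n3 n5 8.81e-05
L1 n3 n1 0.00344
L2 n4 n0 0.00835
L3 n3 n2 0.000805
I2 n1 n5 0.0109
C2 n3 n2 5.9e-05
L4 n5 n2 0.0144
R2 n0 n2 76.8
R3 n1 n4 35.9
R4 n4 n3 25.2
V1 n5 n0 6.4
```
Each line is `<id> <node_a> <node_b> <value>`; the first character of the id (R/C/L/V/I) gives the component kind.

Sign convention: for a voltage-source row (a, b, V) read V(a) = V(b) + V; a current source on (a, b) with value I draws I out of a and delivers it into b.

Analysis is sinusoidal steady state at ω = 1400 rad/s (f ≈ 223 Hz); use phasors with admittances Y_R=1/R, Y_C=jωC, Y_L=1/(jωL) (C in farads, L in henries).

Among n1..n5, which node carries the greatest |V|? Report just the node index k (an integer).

4

MNA unknowns: 5 node voltages V₁..V_5 plus 1 source current (V1)
R1: Y=0.009174+0.000j on G[4,3]
I1: z[5]−=1.23, z[4]+=1.23
C1: Y=0.000+0.1233j on G[3,5]
L1: Y=0.000-0.2076j on G[3,1]
L2: Y=0.000-0.08554j on G[4,0]
L3: Y=0.000-0.8873j on G[3,2]
I2: z[1]−=0.0109, z[5]+=0.0109
C2: Y=0.000+0.08260j on G[3,2]
L4: Y=0.000-0.04960j on G[5,2]
R2: Y=0.01302+0.000j on G[0,2]
R3: Y=0.02786+0.000j on G[1,4]
R4: Y=0.03968+0.000j on G[4,3]
V1: row V5−V0=6.4, i_V1 at 5,0
solve → V1=14.92+7.793j, V2=16.03+7.747j, V3=16.49+8.484j, V4=10.15+19.55j, V5=6.400+0.000j
aux → i_V1=-1.881+0.7675j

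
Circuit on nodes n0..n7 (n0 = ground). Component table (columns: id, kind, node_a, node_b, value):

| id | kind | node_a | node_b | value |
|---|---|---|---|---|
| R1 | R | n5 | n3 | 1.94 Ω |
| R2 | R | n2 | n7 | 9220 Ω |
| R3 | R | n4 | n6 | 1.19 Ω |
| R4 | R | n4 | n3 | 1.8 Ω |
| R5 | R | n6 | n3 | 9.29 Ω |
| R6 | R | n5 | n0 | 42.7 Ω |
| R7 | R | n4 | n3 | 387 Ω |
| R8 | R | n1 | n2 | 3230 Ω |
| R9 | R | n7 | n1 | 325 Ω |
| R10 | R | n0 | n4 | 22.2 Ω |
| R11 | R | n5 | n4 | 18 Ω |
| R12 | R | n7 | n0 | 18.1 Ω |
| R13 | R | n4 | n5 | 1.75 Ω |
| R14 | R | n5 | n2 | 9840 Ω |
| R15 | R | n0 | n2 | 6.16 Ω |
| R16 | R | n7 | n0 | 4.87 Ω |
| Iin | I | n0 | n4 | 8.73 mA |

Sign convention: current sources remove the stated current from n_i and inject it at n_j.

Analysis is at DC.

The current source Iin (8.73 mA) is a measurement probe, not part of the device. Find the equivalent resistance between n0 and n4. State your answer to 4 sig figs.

R_eq = 14.71 Ω

Apply KCL at each of the 7 non-ground nodes and solve the resulting linear system.
Node n1: branches {R8, R9} → V_1 = 7.250e-06
Node n2: branches {R2, R8, R14, R15} → V_2 = 7.815e-05
Node n3: branches {R1, R4, R5, R7} → V_3 = 0.1270
Node n4: branches {R3, R4, R7, R10, R11, R13, Iin} → V_4 = 0.1284
Node n5: branches {R1, R6, R11, R13, R14} → V_5 = 0.1252
Node n6: branches {R3, R5} → V_6 = 0.1283
Node n7: branches {R2, R9, R12, R16} → V_7 = 1.167e-07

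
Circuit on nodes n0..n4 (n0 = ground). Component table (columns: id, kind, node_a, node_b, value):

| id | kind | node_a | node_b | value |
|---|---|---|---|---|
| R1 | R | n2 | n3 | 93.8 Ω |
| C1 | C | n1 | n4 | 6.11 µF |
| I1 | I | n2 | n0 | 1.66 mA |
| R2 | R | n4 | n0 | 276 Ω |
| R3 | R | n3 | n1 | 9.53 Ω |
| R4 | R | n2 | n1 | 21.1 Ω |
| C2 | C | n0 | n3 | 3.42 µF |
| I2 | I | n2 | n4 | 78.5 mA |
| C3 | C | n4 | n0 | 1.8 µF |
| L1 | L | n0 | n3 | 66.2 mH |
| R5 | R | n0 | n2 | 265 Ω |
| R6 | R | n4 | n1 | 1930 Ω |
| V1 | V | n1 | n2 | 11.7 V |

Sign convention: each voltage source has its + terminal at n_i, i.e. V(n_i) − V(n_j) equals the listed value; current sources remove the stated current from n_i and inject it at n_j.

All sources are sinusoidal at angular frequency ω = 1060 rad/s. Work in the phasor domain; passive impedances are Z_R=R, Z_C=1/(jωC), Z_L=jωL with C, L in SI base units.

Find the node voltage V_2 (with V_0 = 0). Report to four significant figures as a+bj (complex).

Apply KCL at each of the 4 non-ground nodes and solve the resulting linear system.
Node n1: branches {C1, R3, R4, R6, V1} → V_1 = 0.2622+1.669j
Node n2: branches {R1, I1, R4, I2, R5, V1} → V_2 = -11.44+1.669j
Node n3: branches {R1, R3, C2, L1} → V_3 = -0.9622+1.581j
Node n4: branches {C1, R2, I2, C3, R6} → V_4 = 3.458-6.381j
Source currents: i(V1)=-0.6292+0.007243j

-11.44+1.669j V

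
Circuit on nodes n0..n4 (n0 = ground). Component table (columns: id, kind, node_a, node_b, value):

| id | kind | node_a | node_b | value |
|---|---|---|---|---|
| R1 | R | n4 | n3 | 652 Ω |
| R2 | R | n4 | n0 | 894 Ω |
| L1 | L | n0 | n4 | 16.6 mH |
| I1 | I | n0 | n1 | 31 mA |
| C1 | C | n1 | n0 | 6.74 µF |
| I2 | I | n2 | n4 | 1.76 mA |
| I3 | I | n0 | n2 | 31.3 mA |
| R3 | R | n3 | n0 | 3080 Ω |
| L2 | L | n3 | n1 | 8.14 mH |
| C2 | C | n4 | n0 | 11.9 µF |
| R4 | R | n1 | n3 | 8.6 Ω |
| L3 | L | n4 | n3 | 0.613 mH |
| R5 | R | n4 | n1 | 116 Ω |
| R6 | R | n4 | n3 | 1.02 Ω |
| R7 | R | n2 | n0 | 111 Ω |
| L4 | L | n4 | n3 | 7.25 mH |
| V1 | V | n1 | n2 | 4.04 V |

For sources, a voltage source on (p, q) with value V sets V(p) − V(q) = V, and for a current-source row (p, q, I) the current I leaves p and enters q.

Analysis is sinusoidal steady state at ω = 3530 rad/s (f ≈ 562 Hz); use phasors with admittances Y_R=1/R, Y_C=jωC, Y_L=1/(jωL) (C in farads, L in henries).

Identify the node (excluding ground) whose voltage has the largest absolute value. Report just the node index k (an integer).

2

Element admittances at ω=3530 rad/s:
  Y(R1) = 0.001534+0.000j S between n4,n3
  Y(R2) = 0.001119+0.000j S between n4,n0
  Y(L1) = 0.000-0.01707j S between n0,n4
  I1: injects 0.031 A into n1 (from n0)
  Y(C1) = 0.000+0.02379j S between n1,n0
  I2: injects 0.00176 A into n4 (from n2)
  I3: injects 0.0313 A into n2 (from n0)
  Y(R3) = 0.0003247+0.000j S between n3,n0
  Y(L2) = 0.000-0.03480j S between n3,n1
  Y(C2) = 0.000+0.04201j S between n4,n0
  Y(R4) = 0.1163+0.000j S between n1,n3
  Y(L3) = 0.000-0.4621j S between n4,n3
  Y(R5) = 0.008621+0.000j S between n4,n1
  Y(R6) = 0.9804+0.000j S between n4,n3
  Y(R7) = 0.009009+0.000j S between n2,n0
  Y(L4) = 0.000-0.03907j S between n4,n3
  V1: constraint V(n1)−V(n2) = 4.04
Assemble and solve the 5×5 MNA system:
  V(n1)=0.5947-1.840j  V(n2)=-3.445-1.840j  V(n3)=0.2464-1.955j  V(n4)=0.2113-1.975j
  i(V1)=-0.06058-0.01657j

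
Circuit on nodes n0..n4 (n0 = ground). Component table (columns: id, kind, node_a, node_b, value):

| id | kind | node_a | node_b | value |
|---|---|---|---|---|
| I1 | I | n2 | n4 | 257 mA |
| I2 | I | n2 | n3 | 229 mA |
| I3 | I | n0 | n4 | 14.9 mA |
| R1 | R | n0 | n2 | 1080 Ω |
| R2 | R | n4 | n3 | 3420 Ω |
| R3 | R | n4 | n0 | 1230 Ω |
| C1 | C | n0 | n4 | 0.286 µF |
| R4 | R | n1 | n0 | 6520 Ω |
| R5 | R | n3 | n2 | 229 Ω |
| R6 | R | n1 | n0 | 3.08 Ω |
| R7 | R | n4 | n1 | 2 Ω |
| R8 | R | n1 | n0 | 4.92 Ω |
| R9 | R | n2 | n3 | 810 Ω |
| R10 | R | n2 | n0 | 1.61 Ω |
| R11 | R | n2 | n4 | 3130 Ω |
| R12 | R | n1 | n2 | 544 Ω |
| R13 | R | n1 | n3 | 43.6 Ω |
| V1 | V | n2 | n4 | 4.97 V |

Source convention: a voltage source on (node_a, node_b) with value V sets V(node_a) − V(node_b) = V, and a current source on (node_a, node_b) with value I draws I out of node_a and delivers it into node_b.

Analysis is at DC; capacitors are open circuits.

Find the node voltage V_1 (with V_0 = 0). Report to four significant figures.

Element admittances at DC:
  I1: injects 0.257 A into n4 (from n2)
  I2: injects 0.229 A into n3 (from n2)
  I3: injects 0.0149 A into n4 (from n0)
  Y(R1) = 0.0009259 S between n0,n2
  Y(R2) = 0.0002924 S between n4,n3
  Y(R3) = 0.0008130 S between n4,n0
  Y(C1) = 0.000 S between n0,n4
  Y(R4) = 0.0001534 S between n1,n0
  Y(R5) = 0.004367 S between n3,n2
  Y(R6) = 0.3247 S between n1,n0
  Y(R7) = 0.5000 S between n4,n1
  Y(R8) = 0.2033 S between n1,n0
  Y(R9) = 0.001235 S between n2,n3
  Y(R10) = 0.6211 S between n2,n0
  Y(R11) = 0.0003195 S between n2,n4
  Y(R12) = 0.001838 S between n1,n2
  Y(R13) = 0.02294 S between n1,n3
  V1: constraint V(n2)−V(n4) = 4.97
Assemble and solve the 5×5 MNA system:
  V(n1)=-1.563  V(n2)=1.356  V(n3)=6.926  V(n4)=-3.614
  i(V1)=-1.305

-1.563 V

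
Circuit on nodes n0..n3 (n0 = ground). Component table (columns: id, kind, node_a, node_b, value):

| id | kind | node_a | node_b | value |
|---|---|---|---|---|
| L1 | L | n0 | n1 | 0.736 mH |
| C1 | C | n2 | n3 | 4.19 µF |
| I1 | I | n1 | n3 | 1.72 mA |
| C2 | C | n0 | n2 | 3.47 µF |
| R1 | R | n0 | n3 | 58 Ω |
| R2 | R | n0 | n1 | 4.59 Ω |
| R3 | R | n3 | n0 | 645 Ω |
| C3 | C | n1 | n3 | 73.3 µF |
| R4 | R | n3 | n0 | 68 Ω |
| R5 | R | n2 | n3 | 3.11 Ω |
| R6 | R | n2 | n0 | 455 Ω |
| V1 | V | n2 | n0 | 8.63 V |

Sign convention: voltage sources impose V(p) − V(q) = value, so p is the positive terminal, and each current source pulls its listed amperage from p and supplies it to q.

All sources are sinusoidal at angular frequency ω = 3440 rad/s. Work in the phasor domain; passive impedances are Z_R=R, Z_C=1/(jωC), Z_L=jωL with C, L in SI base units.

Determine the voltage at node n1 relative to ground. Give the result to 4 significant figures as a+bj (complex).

MNA unknowns: 3 node voltages V₁..V_3 plus 1 source current (V1)
L1: Y=0.000-0.3950j on G[0,1]
C1: Y=0.000+0.01441j on G[2,3]
I1: z[1]−=0.00172, z[3]+=0.00172
C2: Y=0.000+0.01194j on G[0,2]
R1: Y=0.01724+0.000j on G[0,3]
R2: Y=0.2179+0.000j on G[0,1]
R3: Y=0.001550+0.000j on G[3,0]
C3: Y=0.000+0.2522j on G[1,3]
R4: Y=0.01471+0.000j on G[3,0]
R5: Y=0.3215+0.000j on G[2,3]
R6: Y=0.002198+0.000j on G[2,0]
V1: row V2−V0=8.63, i_V1 at 2,0
solve → V1=-0.01769+3.909j, V2=8.630+0.000j, V3=3.388-2.206j
aux → i_V1=-1.673-0.8879j

-0.01769+3.909j V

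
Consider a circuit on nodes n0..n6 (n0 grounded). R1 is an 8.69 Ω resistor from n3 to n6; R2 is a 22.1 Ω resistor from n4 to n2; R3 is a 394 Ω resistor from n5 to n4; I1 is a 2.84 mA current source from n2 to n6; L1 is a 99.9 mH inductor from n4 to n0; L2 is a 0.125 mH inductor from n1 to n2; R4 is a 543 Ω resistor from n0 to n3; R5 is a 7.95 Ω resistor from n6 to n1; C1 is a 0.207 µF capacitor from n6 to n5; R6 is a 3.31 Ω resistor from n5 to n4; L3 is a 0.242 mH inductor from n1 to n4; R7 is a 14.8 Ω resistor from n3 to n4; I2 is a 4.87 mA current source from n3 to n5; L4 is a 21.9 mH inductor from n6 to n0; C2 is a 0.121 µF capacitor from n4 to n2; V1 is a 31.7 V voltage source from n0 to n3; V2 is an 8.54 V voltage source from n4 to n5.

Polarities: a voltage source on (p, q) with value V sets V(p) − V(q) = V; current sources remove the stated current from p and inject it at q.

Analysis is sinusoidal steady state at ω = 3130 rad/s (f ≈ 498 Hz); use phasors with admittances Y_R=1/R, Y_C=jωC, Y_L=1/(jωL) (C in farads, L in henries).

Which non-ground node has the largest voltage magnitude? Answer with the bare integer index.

5

Element admittances at ω=3130 rad/s:
  Y(R1) = 0.1151+0.000j S between n3,n6
  Y(R2) = 0.04525+0.000j S between n4,n2
  Y(R3) = 0.002538+0.000j S between n5,n4
  I1: injects 0.00284 A into n6 (from n2)
  Y(L1) = 0.000-0.003198j S between n4,n0
  Y(L2) = 0.000-2.556j S between n1,n2
  Y(R4) = 0.001842+0.000j S between n0,n3
  Y(R5) = 0.1258+0.000j S between n6,n1
  Y(C1) = 0.000+0.0006479j S between n6,n5
  Y(R6) = 0.3021+0.000j S between n5,n4
  Y(L3) = 0.000-1.320j S between n1,n4
  Y(R7) = 0.06757+0.000j S between n3,n4
  I2: injects 0.00487 A into n5 (from n3)
  Y(L4) = 0.000-0.01459j S between n6,n0
  Y(C2) = 0.000+0.0003787j S between n4,n2
  V1: constraint V(n0)−V(n3) = 31.7
  V2: constraint V(n4)−V(n5) = 8.54
Assemble and solve the 8×8 MNA system:
  V(n1)=-31.37-2.635j  V(n2)=-31.37-2.637j  V(n3)=-31.70+0.000j  V(n4)=-31.44-2.636j  V(n5)=-39.98-2.636j  V(n6)=-31.32-3.297j
  i(V1)=-0.1149+0.5575j  i(V2)=-2.607-0.005609j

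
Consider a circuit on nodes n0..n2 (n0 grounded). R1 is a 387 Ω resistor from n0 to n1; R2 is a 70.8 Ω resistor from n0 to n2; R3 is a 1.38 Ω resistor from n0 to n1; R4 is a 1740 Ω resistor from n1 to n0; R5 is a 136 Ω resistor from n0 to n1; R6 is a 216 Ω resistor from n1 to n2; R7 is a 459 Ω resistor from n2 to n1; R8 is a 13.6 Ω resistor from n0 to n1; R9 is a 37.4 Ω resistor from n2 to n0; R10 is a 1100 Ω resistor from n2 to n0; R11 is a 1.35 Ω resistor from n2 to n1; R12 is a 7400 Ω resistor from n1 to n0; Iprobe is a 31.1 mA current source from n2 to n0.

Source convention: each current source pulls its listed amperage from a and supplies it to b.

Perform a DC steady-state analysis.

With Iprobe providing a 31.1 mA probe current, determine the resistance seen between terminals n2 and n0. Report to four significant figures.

R_eq = 2.324 Ω

Element admittances at DC:
  Y(R1) = 0.002584 S between n0,n1
  Y(R2) = 0.01412 S between n0,n2
  Y(R3) = 0.7246 S between n0,n1
  Y(R4) = 0.0005747 S between n1,n0
  Y(R5) = 0.007353 S between n0,n1
  Y(R6) = 0.004630 S between n1,n2
  Y(R7) = 0.002179 S between n2,n1
  Y(R8) = 0.07353 S between n0,n1
  Y(R9) = 0.02674 S between n2,n0
  Y(R10) = 0.0009091 S between n2,n0
  Y(R11) = 0.7407 S between n2,n1
  Y(R12) = 0.0001351 S between n1,n0
  Iprobe: injects 0.0311 A into n0 (from n2)
Assemble and solve the 2×2 MNA system:
  V(n1)=-0.03472  V(n2)=-0.07228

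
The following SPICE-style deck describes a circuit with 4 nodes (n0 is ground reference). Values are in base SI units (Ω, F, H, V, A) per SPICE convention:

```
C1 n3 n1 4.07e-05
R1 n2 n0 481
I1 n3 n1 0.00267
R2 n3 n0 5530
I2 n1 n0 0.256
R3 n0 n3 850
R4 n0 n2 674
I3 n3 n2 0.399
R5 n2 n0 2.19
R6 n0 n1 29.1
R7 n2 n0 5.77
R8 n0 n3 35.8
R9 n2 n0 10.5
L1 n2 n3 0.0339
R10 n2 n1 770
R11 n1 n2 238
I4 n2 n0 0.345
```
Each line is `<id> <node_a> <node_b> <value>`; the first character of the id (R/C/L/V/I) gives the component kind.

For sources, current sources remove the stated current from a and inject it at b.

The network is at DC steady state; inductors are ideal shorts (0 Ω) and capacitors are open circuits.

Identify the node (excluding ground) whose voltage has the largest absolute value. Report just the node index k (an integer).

Apply KCL at each of the 3 non-ground nodes and solve the resulting linear system.
Node n1: branches {C1, I1, I2, R6, R10, R11} → V_1 = -6.424
Node n2: branches {R1, R4, I3, R5, R7, R9, L1, R10, R11, I4} → V_2 = -0.5016
Node n3: branches {C1, I1, R2, R3, I3, R8, L1} → V_3 = -0.5016
Source currents: i(L1)=0.3870

1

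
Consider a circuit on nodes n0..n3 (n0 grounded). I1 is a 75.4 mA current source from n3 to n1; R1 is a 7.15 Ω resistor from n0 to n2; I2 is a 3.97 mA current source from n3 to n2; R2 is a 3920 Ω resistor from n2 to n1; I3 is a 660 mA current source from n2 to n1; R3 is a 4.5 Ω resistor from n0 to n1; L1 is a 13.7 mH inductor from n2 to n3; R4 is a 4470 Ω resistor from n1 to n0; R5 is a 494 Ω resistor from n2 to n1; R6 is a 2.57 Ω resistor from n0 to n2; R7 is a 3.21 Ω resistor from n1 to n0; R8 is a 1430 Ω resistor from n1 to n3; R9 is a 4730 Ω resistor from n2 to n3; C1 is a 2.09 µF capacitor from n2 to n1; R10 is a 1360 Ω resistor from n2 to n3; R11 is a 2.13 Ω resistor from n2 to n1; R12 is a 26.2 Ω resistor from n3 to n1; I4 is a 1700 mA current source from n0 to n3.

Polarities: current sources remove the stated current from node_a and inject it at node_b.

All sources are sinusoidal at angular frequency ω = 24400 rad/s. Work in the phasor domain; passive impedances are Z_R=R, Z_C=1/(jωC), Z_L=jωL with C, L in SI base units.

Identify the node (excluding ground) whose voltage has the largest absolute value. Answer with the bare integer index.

3

Apply KCL at each of the 3 non-ground nodes and solve the resulting linear system.
Node n1: branches {I1, R2, I3, R3, R4, R5, R7, R8, C1, R11, R12} → V_1 = 2.580+0.01567j
Node n2: branches {R1, I2, R2, I3, L1, R5, R6, R9, C1, R10, R11} → V_2 = 0.6090-0.01582j
Node n3: branches {I1, I2, L1, R8, R9, R10, R12, I4} → V_3 = 43.00+3.200j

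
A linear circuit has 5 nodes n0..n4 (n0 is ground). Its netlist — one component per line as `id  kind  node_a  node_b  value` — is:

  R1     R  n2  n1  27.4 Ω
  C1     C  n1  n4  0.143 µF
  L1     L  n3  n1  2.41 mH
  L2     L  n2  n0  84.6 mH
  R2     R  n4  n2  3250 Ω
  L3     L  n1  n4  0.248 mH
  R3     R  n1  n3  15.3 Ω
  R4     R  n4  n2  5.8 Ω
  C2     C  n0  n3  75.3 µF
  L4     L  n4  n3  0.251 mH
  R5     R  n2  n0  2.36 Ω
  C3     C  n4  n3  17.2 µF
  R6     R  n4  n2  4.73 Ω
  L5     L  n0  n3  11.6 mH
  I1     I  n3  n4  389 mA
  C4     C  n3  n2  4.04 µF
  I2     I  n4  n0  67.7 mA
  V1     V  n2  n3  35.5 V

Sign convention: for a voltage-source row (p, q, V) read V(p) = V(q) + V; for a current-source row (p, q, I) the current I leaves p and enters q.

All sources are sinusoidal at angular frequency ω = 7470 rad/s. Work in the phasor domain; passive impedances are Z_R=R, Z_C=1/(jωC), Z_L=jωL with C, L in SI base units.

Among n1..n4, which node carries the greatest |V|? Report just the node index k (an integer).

Element admittances at ω=7470 rad/s:
  Y(R1) = 0.03650+0.000j S between n2,n1
  Y(C1) = 0.000+0.001068j S between n1,n4
  Y(L1) = 0.000-0.05555j S between n3,n1
  Y(L2) = 0.000-0.001582j S between n2,n0
  Y(R2) = 0.0003077+0.000j S between n4,n2
  Y(L3) = 0.000-0.5398j S between n1,n4
  Y(R3) = 0.06536+0.000j S between n1,n3
  Y(R4) = 0.1724+0.000j S between n4,n2
  Y(C2) = 0.000+0.5625j S between n0,n3
  Y(L4) = 0.000-0.5333j S between n4,n3
  Y(R5) = 0.4237+0.000j S between n2,n0
  Y(C3) = 0.000+0.1285j S between n4,n3
  Y(R6) = 0.2114+0.000j S between n4,n2
  Y(L5) = 0.000-0.01154j S between n0,n3
  I1: injects 0.389 A into n4 (from n3)
  Y(C4) = 0.000+0.03018j S between n3,n2
  I2: injects 0.0677 A into n0 (from n4)
  V1: constraint V(n2)−V(n3) = 35.5
Assemble and solve the 5×5 MNA system:
  V(n1)=3.899+31.05j  V(n2)=22.26+17.29j  V(n3)=-13.24+17.29j  V(n4)=3.065+33.31j
  i(V1)=-17.51-1.712j

4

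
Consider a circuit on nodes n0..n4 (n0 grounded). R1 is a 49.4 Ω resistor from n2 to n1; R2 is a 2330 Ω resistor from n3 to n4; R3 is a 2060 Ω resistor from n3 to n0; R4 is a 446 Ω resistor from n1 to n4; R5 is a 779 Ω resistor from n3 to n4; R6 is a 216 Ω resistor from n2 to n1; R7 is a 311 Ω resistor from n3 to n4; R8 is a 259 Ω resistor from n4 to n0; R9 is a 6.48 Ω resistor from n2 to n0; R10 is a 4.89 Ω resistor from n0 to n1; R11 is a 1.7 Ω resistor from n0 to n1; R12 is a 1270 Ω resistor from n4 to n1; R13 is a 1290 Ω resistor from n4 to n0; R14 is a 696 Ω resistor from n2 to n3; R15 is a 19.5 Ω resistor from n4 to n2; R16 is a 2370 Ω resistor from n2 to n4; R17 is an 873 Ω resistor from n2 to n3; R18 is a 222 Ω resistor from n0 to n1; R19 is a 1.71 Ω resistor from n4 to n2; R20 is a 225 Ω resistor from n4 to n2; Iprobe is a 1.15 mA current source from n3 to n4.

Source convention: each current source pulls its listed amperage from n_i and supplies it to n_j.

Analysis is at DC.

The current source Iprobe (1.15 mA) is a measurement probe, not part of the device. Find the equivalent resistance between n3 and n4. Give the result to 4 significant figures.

Apply KCL at each of the 4 non-ground nodes and solve the resulting linear system.
Node n1: branches {R1, R4, R6, R10, R11, R12, R18} → V_1 = 1.418e-05
Node n2: branches {R1, R6, R9, R14, R15, R16, R17, R19, R20} → V_2 = 0.0003462
Node n3: branches {R2, R3, R5, R7, R14, R17, Iprobe} → V_3 = -0.1431
Node n4: branches {R2, R4, R5, R7, R8, R12, R13, R15, R16, R19, R20, Iprobe} → V_4 = 0.001020

R_eq = 125.3 Ω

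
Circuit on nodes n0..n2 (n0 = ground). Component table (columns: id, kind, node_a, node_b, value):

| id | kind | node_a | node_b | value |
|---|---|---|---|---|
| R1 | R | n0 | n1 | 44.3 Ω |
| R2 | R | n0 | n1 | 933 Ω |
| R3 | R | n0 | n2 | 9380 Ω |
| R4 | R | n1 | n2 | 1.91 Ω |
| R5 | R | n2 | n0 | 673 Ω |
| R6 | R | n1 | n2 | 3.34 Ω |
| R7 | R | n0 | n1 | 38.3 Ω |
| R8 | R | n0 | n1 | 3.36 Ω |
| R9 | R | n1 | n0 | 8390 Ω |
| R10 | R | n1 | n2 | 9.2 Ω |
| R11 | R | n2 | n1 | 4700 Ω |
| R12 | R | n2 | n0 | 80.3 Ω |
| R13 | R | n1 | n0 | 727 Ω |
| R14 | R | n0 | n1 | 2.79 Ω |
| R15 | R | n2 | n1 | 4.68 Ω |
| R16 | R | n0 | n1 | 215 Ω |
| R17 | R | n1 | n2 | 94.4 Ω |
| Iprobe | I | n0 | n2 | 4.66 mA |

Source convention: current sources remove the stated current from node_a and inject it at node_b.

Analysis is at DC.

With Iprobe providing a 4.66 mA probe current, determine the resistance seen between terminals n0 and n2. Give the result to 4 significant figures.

Apply KCL at each of the 2 non-ground nodes and solve the resulting linear system.
Node n1: branches {R1, R2, R4, R6, R7, R8, R9, R10, R11, R13, R14, R15, R16, R17} → V_1 = 0.006343
Node n2: branches {R3, R4, R5, R6, R10, R11, R12, R15, R17, Iprobe} → V_2 = 0.01025

R_eq = 2.199 Ω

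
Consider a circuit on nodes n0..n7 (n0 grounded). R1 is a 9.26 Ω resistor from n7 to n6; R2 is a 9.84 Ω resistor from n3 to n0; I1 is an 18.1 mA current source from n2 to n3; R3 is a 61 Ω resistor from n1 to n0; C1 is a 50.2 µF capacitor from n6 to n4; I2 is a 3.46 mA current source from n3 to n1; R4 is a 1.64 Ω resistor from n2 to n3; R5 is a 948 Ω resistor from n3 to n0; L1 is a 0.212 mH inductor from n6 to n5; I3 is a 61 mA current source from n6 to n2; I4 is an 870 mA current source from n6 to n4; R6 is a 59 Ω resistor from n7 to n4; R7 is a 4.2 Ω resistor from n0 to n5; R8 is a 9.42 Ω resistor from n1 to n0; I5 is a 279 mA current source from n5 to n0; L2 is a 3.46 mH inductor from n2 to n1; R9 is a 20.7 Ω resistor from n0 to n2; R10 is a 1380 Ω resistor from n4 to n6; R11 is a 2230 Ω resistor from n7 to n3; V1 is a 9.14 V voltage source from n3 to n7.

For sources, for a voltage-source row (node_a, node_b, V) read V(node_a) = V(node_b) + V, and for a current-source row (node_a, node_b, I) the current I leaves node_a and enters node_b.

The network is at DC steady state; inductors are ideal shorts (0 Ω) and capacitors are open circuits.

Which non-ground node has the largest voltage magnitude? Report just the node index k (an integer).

Element admittances at DC:
  Y(R1) = 0.1080 S between n7,n6
  Y(R2) = 0.1016 S between n3,n0
  I1: injects 0.0181 A into n3 (from n2)
  Y(R3) = 0.01639 S between n1,n0
  Y(C1) = 0.000 S between n6,n4
  I2: injects 0.00346 A into n1 (from n3)
  Y(R4) = 0.6098 S between n2,n3
  Y(R5) = 0.001055 S between n3,n0
  L1: short n6↔n5 (DC inductor)
  I3: injects 0.061 A into n2 (from n6)
  I4: injects 0.87 A into n4 (from n6)
  Y(R6) = 0.01695 S between n7,n4
  Y(R7) = 0.2381 S between n0,n5
  Y(R8) = 0.1062 S between n1,n0
  I5: injects 0.279 A into n0 (from n5)
  L2: short n2↔n1 (DC inductor)
  Y(R9) = 0.04831 S between n0,n2
  Y(R10) = 0.0007246 S between n4,n6
  Y(R11) = 0.0004484 S between n7,n3
  V1: constraint V(n3)−V(n7) = 9.14
Assemble and solve the 10×10 MNA system:
  V(n1)=3.074  V(n2)=3.074  V(n3)=3.859  V(n4)=43.95  V(n5)=-5.042  V(n6)=-5.042  V(n7)=-5.281
  i(L1)=-0.9214  i(L2)=0.3732  i(V1)=-0.8645

4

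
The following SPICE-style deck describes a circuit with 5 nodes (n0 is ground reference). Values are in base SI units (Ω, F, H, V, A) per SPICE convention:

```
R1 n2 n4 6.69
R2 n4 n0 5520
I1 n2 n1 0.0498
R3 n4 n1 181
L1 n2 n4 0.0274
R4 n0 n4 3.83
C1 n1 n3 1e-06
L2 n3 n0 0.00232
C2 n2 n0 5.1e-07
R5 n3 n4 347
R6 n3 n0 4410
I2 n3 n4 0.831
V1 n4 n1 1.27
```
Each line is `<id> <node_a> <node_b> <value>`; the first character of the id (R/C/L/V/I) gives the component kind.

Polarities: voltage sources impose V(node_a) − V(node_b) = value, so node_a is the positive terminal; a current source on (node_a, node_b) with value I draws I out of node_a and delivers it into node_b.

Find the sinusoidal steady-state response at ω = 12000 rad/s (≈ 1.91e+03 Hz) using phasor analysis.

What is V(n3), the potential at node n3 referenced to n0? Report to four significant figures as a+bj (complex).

-5.814-33.01j V

Element admittances at ω=12000 rad/s:
  Y(R1) = 0.1495+0.000j S between n2,n4
  Y(R2) = 0.0001812+0.000j S between n4,n0
  I1: injects 0.0498 A into n1 (from n2)
  Y(R3) = 0.005525+0.000j S between n4,n1
  Y(L1) = 0.000-0.003041j S between n2,n4
  Y(R4) = 0.2611+0.000j S between n0,n4
  Y(C1) = 0.000+0.01200j S between n1,n3
  Y(L2) = 0.000-0.03592j S between n3,n0
  Y(C2) = 0.000+0.006120j S between n2,n0
  Y(R5) = 0.002882+0.000j S between n3,n4
  Y(R6) = 0.0002268+0.000j S between n3,n0
  I2: injects 0.831 A into n4 (from n3)
  V1: constraint V(n4)−V(n1) = 1.27
Assemble and solve the 5×5 MNA system:
  V(n1)=3.248-0.8678j  V(n2)=4.146-1.045j  V(n3)=-5.814-33.01j  V(n4)=4.518-0.8678j
  i(V1)=-0.4425+0.1088j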